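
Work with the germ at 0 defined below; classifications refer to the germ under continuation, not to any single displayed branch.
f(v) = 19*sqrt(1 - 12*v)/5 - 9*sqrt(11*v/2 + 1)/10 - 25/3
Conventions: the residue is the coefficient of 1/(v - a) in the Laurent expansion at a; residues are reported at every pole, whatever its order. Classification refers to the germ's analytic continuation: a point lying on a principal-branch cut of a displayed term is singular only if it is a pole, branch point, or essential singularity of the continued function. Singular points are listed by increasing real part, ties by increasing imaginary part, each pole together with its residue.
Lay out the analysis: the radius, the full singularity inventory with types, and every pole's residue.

Radius of convergence at 0: 1/12.
At -2/11: an algebraic (square-root) branch point.
At 1/12: an algebraic (square-root) branch point.

Branch term (-9/10)*sqrt(1 - v/(-2/11)): its argument vanishes at v = -2/11, a square-root branch point, modulus 2/11.
Branch term (19/5)*sqrt(1 - v/(1/12)): its argument vanishes at v = 1/12, a square-root branch point, modulus 1/12.
The radius of convergence is the smallest modulus among the singular points: 1/12.
List the singular points by increasing real part (a conjugate pair: the negative imaginary part first).


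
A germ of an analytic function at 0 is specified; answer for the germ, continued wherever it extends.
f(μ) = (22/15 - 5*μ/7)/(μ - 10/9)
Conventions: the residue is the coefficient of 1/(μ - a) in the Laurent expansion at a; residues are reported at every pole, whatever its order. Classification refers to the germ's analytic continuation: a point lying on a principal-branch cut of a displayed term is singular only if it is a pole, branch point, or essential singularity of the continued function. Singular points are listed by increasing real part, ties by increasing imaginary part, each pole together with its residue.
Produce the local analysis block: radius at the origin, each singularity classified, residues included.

Radius of convergence at 0: 10/9.
At 10/9: a pole of order 1; residue 212/315.

Denominator factor (μ - 10/9): pole of order 1 at 10/9, modulus 10/9.
The radius of convergence is the smallest modulus among the singular points: 10/9.
At the order-1 pole 10/9 set g(μ) = (μ - (10/9))*f(μ) = 22/15 - 5*μ/7.
Simple pole: residue = g(a) at a = 10/9, which is 212/315.


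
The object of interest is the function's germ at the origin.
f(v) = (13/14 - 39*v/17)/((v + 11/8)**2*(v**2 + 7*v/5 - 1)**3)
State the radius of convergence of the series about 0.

The radius of convergence is -7/10 + (1/10)*sqrt(149).

Denominator factor (v**2 + 7*v/5 - 1)^3: discriminant 149/25, real irrational roots -7/10 + (1/10)*sqrt(149) and -7/10 - (1/10)*sqrt(149); poles of order 3, moduli -7/10 + (1/10)*sqrt(149) and 7/10 + (1/10)*sqrt(149).
Denominator factor (v + 11/8)^2: pole of order 2 at -11/8, modulus 11/8.
The radius of convergence is the smallest modulus among the singular points: -7/10 + (1/10)*sqrt(149).


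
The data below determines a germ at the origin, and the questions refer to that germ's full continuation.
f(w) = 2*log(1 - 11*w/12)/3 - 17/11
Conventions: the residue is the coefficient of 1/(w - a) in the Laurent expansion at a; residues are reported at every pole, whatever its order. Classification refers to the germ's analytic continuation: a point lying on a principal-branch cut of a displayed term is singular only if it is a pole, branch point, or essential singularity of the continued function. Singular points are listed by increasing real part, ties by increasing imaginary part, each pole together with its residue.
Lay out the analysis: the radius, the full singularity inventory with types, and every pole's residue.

Branch term (2/3)*log(1 - w/(12/11)): its argument vanishes at w = 12/11, a logarithmic branch point, modulus 12/11.
The radius of convergence is the smallest modulus among the singular points: 12/11.

Radius of convergence at 0: 12/11.
At 12/11: a logarithmic branch point.


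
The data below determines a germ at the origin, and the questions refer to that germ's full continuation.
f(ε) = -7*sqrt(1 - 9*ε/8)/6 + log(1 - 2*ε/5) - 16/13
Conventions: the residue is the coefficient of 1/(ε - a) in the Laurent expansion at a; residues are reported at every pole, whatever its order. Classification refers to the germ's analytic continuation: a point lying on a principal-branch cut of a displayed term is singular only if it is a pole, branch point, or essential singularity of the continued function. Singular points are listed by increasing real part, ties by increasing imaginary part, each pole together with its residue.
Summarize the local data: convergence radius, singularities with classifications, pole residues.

Radius of convergence at 0: 8/9.
At 8/9: an algebraic (square-root) branch point.
At 5/2: a logarithmic branch point.

Branch term (-7/6)*sqrt(1 - ε/(8/9)): its argument vanishes at ε = 8/9, a square-root branch point, modulus 8/9.
Branch term (1)*log(1 - ε/(5/2)): its argument vanishes at ε = 5/2, a logarithmic branch point, modulus 5/2.
The radius of convergence is the smallest modulus among the singular points: 8/9.
List the singular points by increasing real part (a conjugate pair: the negative imaginary part first).


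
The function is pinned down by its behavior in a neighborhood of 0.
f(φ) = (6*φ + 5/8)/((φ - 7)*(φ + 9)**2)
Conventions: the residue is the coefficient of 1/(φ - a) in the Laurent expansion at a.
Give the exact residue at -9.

The residue is -341/2048.

At the order-2 pole -9 set g(φ) = (φ - (-9))^2*f(φ) = (6*φ + 5/8)/(φ - 7).
Order-2 pole: residue = g'(a); g'(-9) = -341/2048, so the residue is -341/2048.


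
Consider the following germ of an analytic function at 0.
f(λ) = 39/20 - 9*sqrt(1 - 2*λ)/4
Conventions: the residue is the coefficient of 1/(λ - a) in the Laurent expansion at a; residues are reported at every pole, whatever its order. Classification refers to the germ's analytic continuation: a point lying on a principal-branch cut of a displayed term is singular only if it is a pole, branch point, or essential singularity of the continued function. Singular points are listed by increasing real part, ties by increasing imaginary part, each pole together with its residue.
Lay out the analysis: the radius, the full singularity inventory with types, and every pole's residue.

Branch term (-9/4)*sqrt(1 - λ/(1/2)): its argument vanishes at λ = 1/2, a square-root branch point, modulus 1/2.
The radius of convergence is the smallest modulus among the singular points: 1/2.

Radius of convergence at 0: 1/2.
At 1/2: an algebraic (square-root) branch point.


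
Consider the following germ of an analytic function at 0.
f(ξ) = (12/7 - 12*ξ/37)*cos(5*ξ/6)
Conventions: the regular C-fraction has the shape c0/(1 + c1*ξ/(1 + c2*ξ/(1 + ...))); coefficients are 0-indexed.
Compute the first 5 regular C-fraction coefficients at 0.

Taylor coefficients (expand at 0): a_0 = 12/7, a_1 = -12/37, a_2 = -25/42, a_3 = 25/222, a_4 = 625/18144.
c0 = a_0 = 12/7. Peel one level at a time: if S = 1 + c*ξ/S' with S'(0) = 1, then c is the ξ-coefficient of S and S' = c*ξ/(S - 1).
S_1 = c0/f = 1 + (7/37)*ξ + (37753/98568)*ξ^2 + ...; c1 = 7/37.
S_2 = c1*ξ/(S_1 - 1) = 1 + (-37753/18648)*ξ + (943825/254016)*ξ^2 + ...; c2 = -37753/18648.
S_3 = c2*ξ/(S_2 - 1) = 1 + (925/504)*ξ + (-4278125/16309296)*ξ^2 + ...; c3 = 925/504.
S_4 = c3*ξ/(S_3 - 1) = 1 + (32375/226518)*ξ + ...; c4 = 32375/226518.

The regular C-fraction coefficients are [12/7, 7/37, -37753/18648, 925/504, 32375/226518].


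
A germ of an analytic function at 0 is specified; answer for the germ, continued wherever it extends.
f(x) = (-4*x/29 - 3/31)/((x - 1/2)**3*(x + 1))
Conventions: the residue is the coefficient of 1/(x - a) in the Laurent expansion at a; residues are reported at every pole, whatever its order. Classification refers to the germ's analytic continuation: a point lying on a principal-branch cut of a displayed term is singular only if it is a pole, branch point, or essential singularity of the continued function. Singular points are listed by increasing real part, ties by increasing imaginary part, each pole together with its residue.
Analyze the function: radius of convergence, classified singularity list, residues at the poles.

Radius of convergence at 0: 1/2.
At -1: a pole of order 1; residue -296/24273.
At 1/2: a pole of order 3; residue 296/24273.

Denominator factor (x - 1/2)^3: pole of order 3 at 1/2, modulus 1/2.
Denominator factor (x + 1): pole of order 1 at -1, modulus 1.
The radius of convergence is the smallest modulus among the singular points: 1/2.
At the order-1 pole -1 set g(x) = (x - (-1))*f(x) = (-4*x/29 - 3/31)/(x - 1/2)**3.
Simple pole: residue = g(a) at a = -1, which is -296/24273.
At the order-3 pole 1/2 set g(x) = (x - (1/2))^3*f(x) = (-4*x/29 - 3/31)/(x + 1).
Order-3 pole: residue = g''(a)/2; g''(1/2) = 592/24273, so the residue is 296/24273.
List the singular points by increasing real part (a conjugate pair: the negative imaginary part first).


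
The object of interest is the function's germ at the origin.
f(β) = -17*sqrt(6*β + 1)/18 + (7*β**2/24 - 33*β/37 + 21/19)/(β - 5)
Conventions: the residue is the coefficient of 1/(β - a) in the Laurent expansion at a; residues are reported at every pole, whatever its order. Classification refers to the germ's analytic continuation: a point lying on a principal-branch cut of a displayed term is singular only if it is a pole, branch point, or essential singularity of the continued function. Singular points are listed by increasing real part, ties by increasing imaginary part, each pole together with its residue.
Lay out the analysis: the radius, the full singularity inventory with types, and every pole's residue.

Radius of convergence at 0: 1/6.
At -1/6: an algebraic (square-root) branch point.
At 5: a pole of order 1; residue 66433/16872.

Denominator factor (β - 5): pole of order 1 at 5, modulus 5.
Branch term (-17/18)*sqrt(1 - β/(-1/6)): its argument vanishes at β = -1/6, a square-root branch point, modulus 1/6.
The radius of convergence is the smallest modulus among the singular points: 1/6.
The branch term is analytic at 5 and contributes nothing to the residue; only the rational part matters.
At the order-1 pole 5 set g(β) = (β - (5))*(rational part) = 7*β**2/24 - 33*β/37 + 21/19.
Simple pole: residue = g(a) at a = 5, which is 66433/16872.
List the singular points by increasing real part (a conjugate pair: the negative imaginary part first).


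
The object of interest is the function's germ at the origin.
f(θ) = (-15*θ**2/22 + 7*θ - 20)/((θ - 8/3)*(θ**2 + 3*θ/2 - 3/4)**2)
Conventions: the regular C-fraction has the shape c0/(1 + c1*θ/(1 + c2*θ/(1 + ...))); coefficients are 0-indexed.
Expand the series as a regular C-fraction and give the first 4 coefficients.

The regular C-fraction coefficients are [40/3, -161/40, 36709/106260, -1665649795/390069834].

Taylor coefficients (expand at 0): a_0 = 40/3, a_1 = 161/3, a_2 = 156395/792, a_3 = 4102081/6336.
c0 = a_0 = 40/3. Peel one level at a time: if S = 1 + c*θ/S' with S'(0) = 1, then c is the θ-coefficient of S and S' = c*θ/(S - 1).
S_1 = c0/f = 1 + (-161/40)*θ + (36709/26400)*θ^2 + ...; c1 = -161/40.
S_2 = c1*θ/(S_1 - 1) = 1 + (36709/106260)*θ + (333129959/225823752)*θ^2 + ...; c2 = 36709/106260.
S_3 = c2*θ/(S_2 - 1) = 1 + (-1665649795/390069834)*θ + ...; c3 = -1665649795/390069834.


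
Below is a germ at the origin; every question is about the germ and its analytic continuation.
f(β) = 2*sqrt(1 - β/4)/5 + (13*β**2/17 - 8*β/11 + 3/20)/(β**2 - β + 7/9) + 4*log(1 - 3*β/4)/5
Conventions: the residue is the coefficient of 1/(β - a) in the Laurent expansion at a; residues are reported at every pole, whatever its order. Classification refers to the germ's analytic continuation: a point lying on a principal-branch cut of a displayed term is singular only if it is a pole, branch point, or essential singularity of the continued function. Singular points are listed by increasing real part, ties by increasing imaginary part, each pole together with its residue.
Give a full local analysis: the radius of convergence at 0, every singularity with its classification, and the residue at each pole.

Denominator factor (β**2 - β + 7/9): discriminant -19/9, complex-conjugate roots (1/2) + ((1/6)*sqrt(19))*i and (1/2) - ((1/6)*sqrt(19))*i; poles of order 1, moduli (1/3)*sqrt(7) and (1/3)*sqrt(7).
Branch term (2/5)*sqrt(1 - β/(4)): its argument vanishes at β = 4, a square-root branch point, modulus 4.
Branch term (4/5)*log(1 - β/(4/3)): its argument vanishes at β = 4/3, a logarithmic branch point, modulus 4/3.
The radius of convergence is the smallest modulus among the singular points: (1/3)*sqrt(7).
The branch terms are analytic at (1/2) - ((1/6)*sqrt(19))*i and contribute nothing to the residue; only the rational part matters.
The factor β**2 - β + 7/9 splits as (β - a)(β - a') with a = (1/2) - ((1/6)*sqrt(19))*i, a' = (1/2) + ((1/6)*sqrt(19))*i. At the order-1 pole a set g(β) = (β - a)*(rational part) = [13*β**2/17 - 8*β/11 + 3/20] / (β - a').
Simple pole: residue = g(a) at a = (1/2) - ((1/6)*sqrt(19))*i, which is (7/374) - ((14341/213180)*sqrt(19))*i.
The branch terms are analytic at (1/2) + ((1/6)*sqrt(19))*i and contribute nothing to the residue; only the rational part matters.
The factor β**2 - β + 7/9 splits as (β - a)(β - a') with a = (1/2) + ((1/6)*sqrt(19))*i, a' = (1/2) - ((1/6)*sqrt(19))*i. At the order-1 pole a set g(β) = (β - a)*(rational part) = [13*β**2/17 - 8*β/11 + 3/20] / (β - a').
Simple pole: residue = g(a) at a = (1/2) + ((1/6)*sqrt(19))*i, which is (7/374) + ((14341/213180)*sqrt(19))*i.
List the singular points by increasing real part (a conjugate pair: the negative imaginary part first).

Radius of convergence at 0: (1/3)*sqrt(7).
At (1/2) - ((1/6)*sqrt(19))*i: a pole of order 1; residue (7/374) - ((14341/213180)*sqrt(19))*i.
At (1/2) + ((1/6)*sqrt(19))*i: a pole of order 1; residue (7/374) + ((14341/213180)*sqrt(19))*i.
At 4/3: a logarithmic branch point.
At 4: an algebraic (square-root) branch point.


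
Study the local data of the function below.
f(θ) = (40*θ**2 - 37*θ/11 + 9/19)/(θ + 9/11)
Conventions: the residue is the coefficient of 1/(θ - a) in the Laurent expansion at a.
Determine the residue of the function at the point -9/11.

At the order-1 pole -9/11 set g(θ) = (θ - (-9/11))*f(θ) = 40*θ**2 - 37*θ/11 + 9/19.
Simple pole: residue = g(a) at a = -9/11, which is 68976/2299.

The residue is 68976/2299.


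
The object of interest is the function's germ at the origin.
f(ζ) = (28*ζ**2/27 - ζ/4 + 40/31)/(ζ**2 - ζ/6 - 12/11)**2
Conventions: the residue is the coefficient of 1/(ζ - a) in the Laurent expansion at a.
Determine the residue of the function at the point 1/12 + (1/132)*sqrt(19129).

The factor ζ**2 - ζ/6 - 12/11 splits as (ζ - a)(ζ - a') with a = 1/12 + (1/132)*sqrt(19129), a' = 1/12 - (1/132)*sqrt(19129). At the order-2 pole a set g(ζ) = (ζ - a)^2*f(ζ) = [28*ζ**2/27 - ζ/4 + 40/31] / (ζ - a')^2.
Order-2 pole: residue = g'(a); g'(1/12 + (1/132)*sqrt(19129)) = -(20355/93747751)*sqrt(19129), so the residue is -(20355/93747751)*sqrt(19129).

The residue is -(20355/93747751)*sqrt(19129).


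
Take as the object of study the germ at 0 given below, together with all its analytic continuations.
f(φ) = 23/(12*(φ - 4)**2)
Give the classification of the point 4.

The denominator factor φ - 4 vanishes at 4 and appears to the power 2; the numerator there equals 23/12, nonzero, and no other factor vanishes.
Hence a pole whose order is the multiplicity, 2.

The point is a pole of order 2.


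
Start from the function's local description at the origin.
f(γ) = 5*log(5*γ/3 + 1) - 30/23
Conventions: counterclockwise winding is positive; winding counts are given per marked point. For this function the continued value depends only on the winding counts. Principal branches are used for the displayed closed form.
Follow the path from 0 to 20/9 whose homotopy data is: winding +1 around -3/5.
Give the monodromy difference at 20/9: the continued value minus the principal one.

Continued minus principal equals (10)*pi*i.

The rational part is single-valued and drops out of the difference; each branch term changes only by its own monodromy.
(5)*log(1 - γ/(-3/5)): each positive loop around -3/5 adds 2*pi*i to the log, so winding +1 contributes (5)*(1)*2*pi*i = (10)*pi*i.
Summing the contributions at γ = 20/9 gives (10)*pi*i.


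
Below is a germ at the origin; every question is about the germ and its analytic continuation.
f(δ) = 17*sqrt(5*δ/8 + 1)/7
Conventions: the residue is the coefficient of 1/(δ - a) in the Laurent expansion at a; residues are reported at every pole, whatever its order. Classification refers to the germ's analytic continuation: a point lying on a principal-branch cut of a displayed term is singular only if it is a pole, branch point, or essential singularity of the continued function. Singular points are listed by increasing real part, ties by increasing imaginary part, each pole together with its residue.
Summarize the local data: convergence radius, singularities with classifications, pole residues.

Branch term (17/7)*sqrt(1 - δ/(-8/5)): its argument vanishes at δ = -8/5, a square-root branch point, modulus 8/5.
The radius of convergence is the smallest modulus among the singular points: 8/5.

Radius of convergence at 0: 8/5.
At -8/5: an algebraic (square-root) branch point.


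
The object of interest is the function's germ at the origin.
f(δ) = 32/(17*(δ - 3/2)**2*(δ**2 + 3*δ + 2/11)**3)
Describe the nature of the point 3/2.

The point is a pole of order 2.

The denominator factor δ - 3/2 vanishes at 3/2 and appears to the power 2; the numerator there equals 32/17, nonzero, and no other factor vanishes.
Hence a pole whose order is the multiplicity, 2.


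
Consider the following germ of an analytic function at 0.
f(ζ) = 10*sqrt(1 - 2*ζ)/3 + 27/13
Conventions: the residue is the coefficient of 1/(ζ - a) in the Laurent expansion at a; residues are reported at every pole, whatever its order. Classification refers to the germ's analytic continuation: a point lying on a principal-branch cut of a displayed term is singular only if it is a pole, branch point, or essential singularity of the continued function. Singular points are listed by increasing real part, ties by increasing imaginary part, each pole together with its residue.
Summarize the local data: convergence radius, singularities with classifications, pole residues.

Branch term (10/3)*sqrt(1 - ζ/(1/2)): its argument vanishes at ζ = 1/2, a square-root branch point, modulus 1/2.
The radius of convergence is the smallest modulus among the singular points: 1/2.

Radius of convergence at 0: 1/2.
At 1/2: an algebraic (square-root) branch point.


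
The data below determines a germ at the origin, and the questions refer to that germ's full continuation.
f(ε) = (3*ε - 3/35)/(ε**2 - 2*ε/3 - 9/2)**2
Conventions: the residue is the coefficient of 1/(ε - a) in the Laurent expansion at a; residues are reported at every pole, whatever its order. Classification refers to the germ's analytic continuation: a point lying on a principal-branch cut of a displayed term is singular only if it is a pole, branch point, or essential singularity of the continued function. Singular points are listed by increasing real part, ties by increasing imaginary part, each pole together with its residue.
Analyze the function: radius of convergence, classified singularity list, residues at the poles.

Denominator factor (ε**2 - 2*ε/3 - 9/2)^2: discriminant 166/9, real irrational roots 1/3 + (1/6)*sqrt(166) and 1/3 - (1/6)*sqrt(166); poles of order 2, moduli 1/3 + (1/6)*sqrt(166) and -1/3 + (1/6)*sqrt(166).
The radius of convergence is the smallest modulus among the singular points: -1/3 + (1/6)*sqrt(166).
The factor ε**2 - 2*ε/3 - 9/2 splits as (ε - a)(ε - a') with a = 1/3 - (1/6)*sqrt(166), a' = 1/3 + (1/6)*sqrt(166). At the order-2 pole a set g(ε) = (ε - a)^2*f(ε) = [3*ε - 3/35] / (ε - a')^2.
Order-2 pole: residue = g'(a); g'(1/3 - (1/6)*sqrt(166)) = (432/241115)*sqrt(166), so the residue is (432/241115)*sqrt(166).
The factor ε**2 - 2*ε/3 - 9/2 splits as (ε - a)(ε - a') with a = 1/3 + (1/6)*sqrt(166), a' = 1/3 - (1/6)*sqrt(166). At the order-2 pole a set g(ε) = (ε - a)^2*f(ε) = [3*ε - 3/35] / (ε - a')^2.
Order-2 pole: residue = g'(a); g'(1/3 + (1/6)*sqrt(166)) = -(432/241115)*sqrt(166), so the residue is -(432/241115)*sqrt(166).
List the singular points by increasing real part (a conjugate pair: the negative imaginary part first).

Radius of convergence at 0: -1/3 + (1/6)*sqrt(166).
At 1/3 - (1/6)*sqrt(166): a pole of order 2; residue (432/241115)*sqrt(166).
At 1/3 + (1/6)*sqrt(166): a pole of order 2; residue -(432/241115)*sqrt(166).


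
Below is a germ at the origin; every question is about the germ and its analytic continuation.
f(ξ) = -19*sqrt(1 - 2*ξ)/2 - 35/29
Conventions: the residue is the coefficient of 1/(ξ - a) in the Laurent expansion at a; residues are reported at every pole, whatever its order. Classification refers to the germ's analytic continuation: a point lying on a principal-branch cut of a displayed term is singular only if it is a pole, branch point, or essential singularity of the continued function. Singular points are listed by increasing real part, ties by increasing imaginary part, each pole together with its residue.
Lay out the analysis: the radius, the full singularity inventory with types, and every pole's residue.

Branch term (-19/2)*sqrt(1 - ξ/(1/2)): its argument vanishes at ξ = 1/2, a square-root branch point, modulus 1/2.
The radius of convergence is the smallest modulus among the singular points: 1/2.

Radius of convergence at 0: 1/2.
At 1/2: an algebraic (square-root) branch point.


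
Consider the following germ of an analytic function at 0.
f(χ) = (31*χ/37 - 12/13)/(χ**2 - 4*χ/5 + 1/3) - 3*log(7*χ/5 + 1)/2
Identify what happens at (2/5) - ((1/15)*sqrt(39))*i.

The point is a pole of order 1.

The denominator factor χ**2 - 4*χ/5 + 1/3 vanishes at (2/5) - ((1/15)*sqrt(39))*i and appears to the power 1; the numerator there equals (-1414/2405) - ((31/555)*sqrt(39))*i, nonzero, and no other factor vanishes.
The branch terms are analytic at this point.
Hence a pole whose order is the multiplicity, 1.


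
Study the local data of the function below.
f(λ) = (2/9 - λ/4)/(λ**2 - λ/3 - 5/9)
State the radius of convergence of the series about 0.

Denominator factor (λ**2 - λ/3 - 5/9): discriminant 7/3, real irrational roots 1/6 + (1/6)*sqrt(21) and 1/6 - (1/6)*sqrt(21); poles of order 1, moduli 1/6 + (1/6)*sqrt(21) and -1/6 + (1/6)*sqrt(21).
The radius of convergence is the smallest modulus among the singular points: -1/6 + (1/6)*sqrt(21).

The radius of convergence is -1/6 + (1/6)*sqrt(21).


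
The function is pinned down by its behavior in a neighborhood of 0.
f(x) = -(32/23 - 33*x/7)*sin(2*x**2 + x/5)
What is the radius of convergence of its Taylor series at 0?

The factor -sin(2*x**2 + x/5) is entire and contributes no finite singular point.
The polynomial part has no poles.
No finite singular points: the Taylor series at 0 converges everywhere.

The radius of convergence is infinite.


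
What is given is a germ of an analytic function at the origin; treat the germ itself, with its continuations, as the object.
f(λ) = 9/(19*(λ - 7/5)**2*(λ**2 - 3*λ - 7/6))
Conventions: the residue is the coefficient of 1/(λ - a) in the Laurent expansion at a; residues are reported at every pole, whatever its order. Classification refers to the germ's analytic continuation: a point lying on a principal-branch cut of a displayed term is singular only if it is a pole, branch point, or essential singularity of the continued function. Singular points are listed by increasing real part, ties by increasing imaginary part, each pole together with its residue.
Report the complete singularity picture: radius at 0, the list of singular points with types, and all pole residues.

Radius of convergence at 0: -3/2 + (1/6)*sqrt(123).
At 3/2 - (1/6)*sqrt(123): a pole of order 1; residue -20250/4961299 - (693900/203413259)*sqrt(123).
At 7/5: a pole of order 2; residue 40500/4961299.
At 3/2 + (1/6)*sqrt(123): a pole of order 1; residue -20250/4961299 + (693900/203413259)*sqrt(123).


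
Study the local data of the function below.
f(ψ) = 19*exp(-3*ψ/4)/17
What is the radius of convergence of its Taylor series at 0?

The radius of convergence is infinite.

The factor exp(-3*ψ/4) is entire and contributes no finite singular point.
The polynomial part has no poles.
No finite singular points: the Taylor series at 0 converges everywhere.


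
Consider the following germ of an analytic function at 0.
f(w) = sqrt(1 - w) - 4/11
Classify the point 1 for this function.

The term (1)*sqrt(1 - w/(1)) has argument 1 - 1/(1) = 0 at 1: a square-root (algebraic, two-sheeted) branch point; the remaining terms are analytic or single-valued there.

The point is an algebraic (square-root) branch point.


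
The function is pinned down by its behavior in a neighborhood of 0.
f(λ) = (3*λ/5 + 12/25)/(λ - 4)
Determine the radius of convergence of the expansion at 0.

The radius of convergence is 4.

Denominator factor (λ - 4): pole of order 1 at 4, modulus 4.
The radius of convergence is the smallest modulus among the singular points: 4.


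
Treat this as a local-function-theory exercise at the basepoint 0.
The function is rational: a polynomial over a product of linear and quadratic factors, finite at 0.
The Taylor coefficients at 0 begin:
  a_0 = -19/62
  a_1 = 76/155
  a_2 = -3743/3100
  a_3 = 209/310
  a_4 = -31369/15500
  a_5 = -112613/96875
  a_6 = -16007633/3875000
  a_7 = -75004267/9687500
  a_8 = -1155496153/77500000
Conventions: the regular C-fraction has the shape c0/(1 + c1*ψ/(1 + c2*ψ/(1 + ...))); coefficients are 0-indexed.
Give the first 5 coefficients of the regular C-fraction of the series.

The regular C-fraction coefficients are [-19/62, 8/5, 69/80, -10003/1840, 462728/164335].


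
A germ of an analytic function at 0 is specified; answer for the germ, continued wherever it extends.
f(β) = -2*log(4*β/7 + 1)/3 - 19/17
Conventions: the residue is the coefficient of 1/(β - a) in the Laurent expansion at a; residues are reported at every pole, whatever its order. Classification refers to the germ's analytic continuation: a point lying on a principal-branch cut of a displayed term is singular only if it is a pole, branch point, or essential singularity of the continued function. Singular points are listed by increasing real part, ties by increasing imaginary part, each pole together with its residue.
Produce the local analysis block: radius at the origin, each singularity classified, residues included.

Radius of convergence at 0: 7/4.
At -7/4: a logarithmic branch point.

Branch term (-2/3)*log(1 - β/(-7/4)): its argument vanishes at β = -7/4, a logarithmic branch point, modulus 7/4.
The radius of convergence is the smallest modulus among the singular points: 7/4.


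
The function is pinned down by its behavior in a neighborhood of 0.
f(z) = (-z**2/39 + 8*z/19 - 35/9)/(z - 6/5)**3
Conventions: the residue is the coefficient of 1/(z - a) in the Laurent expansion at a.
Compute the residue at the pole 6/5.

At the order-3 pole 6/5 set g(z) = (z - (6/5))^3*f(z) = -z**2/39 + 8*z/19 - 35/9.
Order-3 pole: residue = g''(a)/2; g''(6/5) = -2/39, so the residue is -1/39.

The residue is -1/39.


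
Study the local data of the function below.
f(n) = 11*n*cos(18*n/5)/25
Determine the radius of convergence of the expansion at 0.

The radius of convergence is infinite.

The factor cos(18*n/5) is entire and contributes no finite singular point.
The polynomial part has no poles.
No finite singular points: the Taylor series at 0 converges everywhere.


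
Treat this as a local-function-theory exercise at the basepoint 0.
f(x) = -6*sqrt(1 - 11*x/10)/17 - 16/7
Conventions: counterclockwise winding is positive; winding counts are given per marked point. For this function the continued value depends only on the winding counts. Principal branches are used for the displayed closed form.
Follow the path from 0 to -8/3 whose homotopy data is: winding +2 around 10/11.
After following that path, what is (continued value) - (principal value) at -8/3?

The rational part is single-valued and drops out of the difference; each branch term changes only by its own monodromy.
(-6/17)*sqrt(1 - x/(10/11)): winding +2 is even, the square root returns to the same sheet, contribution 0.
Summing the contributions at x = -8/3 gives 0.

Continued minus principal equals 0.


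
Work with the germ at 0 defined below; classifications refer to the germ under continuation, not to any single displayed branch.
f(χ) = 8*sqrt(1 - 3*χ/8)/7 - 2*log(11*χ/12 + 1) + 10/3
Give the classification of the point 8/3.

The term (8/7)*sqrt(1 - χ/(8/3)) has argument 1 - 8/3/(8/3) = 0 at 8/3: a square-root (algebraic, two-sheeted) branch point; the remaining terms are analytic or single-valued there.

The point is an algebraic (square-root) branch point.


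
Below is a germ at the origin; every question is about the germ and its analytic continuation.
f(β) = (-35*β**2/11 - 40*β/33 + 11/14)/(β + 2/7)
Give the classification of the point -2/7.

The denominator factor β + 2/7 vanishes at -2/7 and appears to the power 1; the numerator there equals 403/462, nonzero, and no other factor vanishes.
Hence a pole whose order is the multiplicity, 1.

The point is a pole of order 1.


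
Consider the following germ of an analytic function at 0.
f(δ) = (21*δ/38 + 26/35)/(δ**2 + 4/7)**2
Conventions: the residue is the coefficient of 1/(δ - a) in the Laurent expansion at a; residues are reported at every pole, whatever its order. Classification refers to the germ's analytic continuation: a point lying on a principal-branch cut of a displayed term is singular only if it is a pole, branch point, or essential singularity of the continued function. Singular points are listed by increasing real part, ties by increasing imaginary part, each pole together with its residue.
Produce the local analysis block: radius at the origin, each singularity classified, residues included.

Radius of convergence at 0: (2/7)*sqrt(7).
At -((2/7)*sqrt(7))*i: a pole of order 2; residue ((13/80)*sqrt(7))*i.
At ((2/7)*sqrt(7))*i: a pole of order 2; residue -((13/80)*sqrt(7))*i.

Denominator factor (δ**2 + 4/7)^2: discriminant -16/7, complex-conjugate roots ((2/7)*sqrt(7))*i and -((2/7)*sqrt(7))*i; poles of order 2, moduli (2/7)*sqrt(7) and (2/7)*sqrt(7).
The radius of convergence is the smallest modulus among the singular points: (2/7)*sqrt(7).
The factor δ**2 + 4/7 splits as (δ - a)(δ - a') with a = -((2/7)*sqrt(7))*i, a' = ((2/7)*sqrt(7))*i. At the order-2 pole a set g(δ) = (δ - a)^2*f(δ) = [21*δ/38 + 26/35] / (δ - a')^2.
Order-2 pole: residue = g'(a); g'(-((2/7)*sqrt(7))*i) = ((13/80)*sqrt(7))*i, so the residue is ((13/80)*sqrt(7))*i.
The factor δ**2 + 4/7 splits as (δ - a)(δ - a') with a = ((2/7)*sqrt(7))*i, a' = -((2/7)*sqrt(7))*i. At the order-2 pole a set g(δ) = (δ - a)^2*f(δ) = [21*δ/38 + 26/35] / (δ - a')^2.
Order-2 pole: residue = g'(a); g'(((2/7)*sqrt(7))*i) = -((13/80)*sqrt(7))*i, so the residue is -((13/80)*sqrt(7))*i.
List the singular points by increasing real part (a conjugate pair: the negative imaginary part first).


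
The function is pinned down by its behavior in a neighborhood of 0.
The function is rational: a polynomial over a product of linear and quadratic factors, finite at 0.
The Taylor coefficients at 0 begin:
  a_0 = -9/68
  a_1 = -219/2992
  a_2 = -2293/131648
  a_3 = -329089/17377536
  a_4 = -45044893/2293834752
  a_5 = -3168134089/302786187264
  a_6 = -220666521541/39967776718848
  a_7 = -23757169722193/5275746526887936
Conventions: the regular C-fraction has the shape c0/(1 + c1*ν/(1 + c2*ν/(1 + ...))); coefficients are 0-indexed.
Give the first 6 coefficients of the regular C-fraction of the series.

The regular C-fraction coefficients are [-9/68, -73/132, 23/73, 1077/1679, -35332/24771, 506/1077].

Taylor coefficients (read off): a_0 = -9/68, a_1 = -219/2992, a_2 = -2293/131648, a_3 = -329089/17377536, a_4 = -45044893/2293834752, a_5 = -3168134089/302786187264.
c0 = a_0 = -9/68. Peel one level at a time: if S = 1 + c*ν/S' with S'(0) = 1, then c is the ν-coefficient of S and S' = c*ν/(S - 1).
S_1 = c0/f = 1 + (-73/132)*ν + (23/132)*ν^2 + ...; c1 = -73/132.
S_2 = c1*ν/(S_1 - 1) = 1 + (23/73)*ν + (-1077/5329)*ν^2 + ...; c2 = 23/73.
S_3 = c2*ν/(S_2 - 1) = 1 + (1077/1679)*ν + (484/529)*ν^2 + ...; c3 = 1077/1679.
S_4 = c3*ν/(S_3 - 1) = 1 + (-35332/24771)*ν + (777304/1159929)*ν^2 + ...; c4 = -35332/24771.
S_5 = c4*ν/(S_4 - 1) = 1 + (506/1077)*ν + ...; c5 = 506/1077.


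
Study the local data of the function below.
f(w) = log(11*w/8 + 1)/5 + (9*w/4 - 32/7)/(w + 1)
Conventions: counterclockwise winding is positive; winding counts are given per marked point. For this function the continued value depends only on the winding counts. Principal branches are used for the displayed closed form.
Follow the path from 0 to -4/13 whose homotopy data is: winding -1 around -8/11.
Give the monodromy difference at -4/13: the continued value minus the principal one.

Continued minus principal equals -(2/5)*pi*i.

The rational part is single-valued and drops out of the difference; each branch term changes only by its own monodromy.
(1/5)*log(1 - w/(-8/11)): each positive loop around -8/11 adds 2*pi*i to the log, so winding -1 contributes (1/5)*(-1)*2*pi*i = -(2/5)*pi*i.
Summing the contributions at w = -4/13 gives -(2/5)*pi*i.


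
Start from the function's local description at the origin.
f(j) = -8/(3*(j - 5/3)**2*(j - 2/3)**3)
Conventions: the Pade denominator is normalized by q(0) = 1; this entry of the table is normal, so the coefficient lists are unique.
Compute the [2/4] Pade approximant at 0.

Taylor coefficients needed (expand at 0): a_0 = 81/25, a_1 = 4617/250, a_2 = 80919/1250, a_3 = 2254797/12500, a_4 = 21959667/50000, a_5 = 2446931511/2500000, a_6 = 12811093893/6250000.
Write the denominator as Q(j) = 1 + q1*j + q2*j^2 + q3*j^3 + q4*j^4. Requiring Q*f - P = O(j^7) with deg P <= 2 kills the coefficients of j^3..j^6 in Q*f:
  j^3: a_3 + q1*a_2 + q2*a_1 + q3*a_0 = 0, i.e. 2254797/12500 + (80919/1250)*q1 + (4617/250)*q2 + (81/25)*q3 = 0.
  j^4: a_4 + q1*a_3 + q2*a_2 + q3*a_1 + q4*a_0 = 0, i.e. 21959667/50000 + (2254797/12500)*q1 + (80919/1250)*q2 + (4617/250)*q3 + (81/25)*q4 = 0.
  j^5: a_5 + q1*a_4 + q2*a_3 + q3*a_2 + q4*a_1 = 0, i.e. 2446931511/2500000 + (21959667/50000)*q1 + (2254797/12500)*q2 + (80919/1250)*q3 + (4617/250)*q4 = 0.
  j^6: a_6 + q1*a_5 + q2*a_4 + q3*a_3 + q4*a_2 = 0, i.e. 12811093893/6250000 + (2446931511/2500000)*q1 + (21959667/50000)*q2 + (2254797/12500)*q3 + (80919/1250)*q4 = 0.
Solving this linear system: q1 = -2861/530, q2 = 57483/5300, q3 = -20439/2120, q4 = 3429/1060.
The numerator is Q*f truncated at degree 2: P0 = a_0 = 81/25; P1 = a_1 + q1*a_0 = 1296/1325; P2 = a_2 + q1*a_1 + q2*a_0 = 243/1325.

The Pade approximant has numerator coefficients [81/25, 1296/1325, 243/1325]; denominator coefficients [1, -2861/530, 57483/5300, -20439/2120, 3429/1060].


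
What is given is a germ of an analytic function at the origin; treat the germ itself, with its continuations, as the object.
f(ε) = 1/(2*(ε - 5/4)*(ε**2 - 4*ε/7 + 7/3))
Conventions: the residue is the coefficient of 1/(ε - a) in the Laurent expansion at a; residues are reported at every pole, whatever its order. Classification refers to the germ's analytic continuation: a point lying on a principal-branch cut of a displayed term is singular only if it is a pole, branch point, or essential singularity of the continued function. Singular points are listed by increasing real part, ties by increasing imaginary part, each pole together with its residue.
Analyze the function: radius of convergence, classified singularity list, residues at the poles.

Denominator factor (ε - 5/4): pole of order 1 at 5/4, modulus 5/4.
Denominator factor (ε**2 - 4*ε/7 + 7/3): discriminant -1324/147, complex-conjugate roots (2/7) + ((1/21)*sqrt(993))*i and (2/7) - ((1/21)*sqrt(993))*i; poles of order 1, moduli (1/3)*sqrt(21) and (1/3)*sqrt(21).
The radius of convergence is the smallest modulus among the singular points: 5/4.
The factor ε**2 - 4*ε/7 + 7/3 splits as (ε - a)(ε - a') with a = (2/7) - ((1/21)*sqrt(993))*i, a' = (2/7) + ((1/21)*sqrt(993))*i. At the order-1 pole a set g(ε) = (ε - a)*f(ε) = [1/(2*(ε - 5/4))] / (ε - a').
Simple pole: residue = g(a) at a = (2/7) - ((1/21)*sqrt(993))*i, which is (-84/1069) - ((567/353839)*sqrt(993))*i.
The factor ε**2 - 4*ε/7 + 7/3 splits as (ε - a)(ε - a') with a = (2/7) + ((1/21)*sqrt(993))*i, a' = (2/7) - ((1/21)*sqrt(993))*i. At the order-1 pole a set g(ε) = (ε - a)*f(ε) = [1/(2*(ε - 5/4))] / (ε - a').
Simple pole: residue = g(a) at a = (2/7) + ((1/21)*sqrt(993))*i, which is (-84/1069) + ((567/353839)*sqrt(993))*i.
At the order-1 pole 5/4 set g(ε) = (ε - (5/4))*f(ε) = 1/(2*(ε**2 - 4*ε/7 + 7/3)).
Simple pole: residue = g(a) at a = 5/4, which is 168/1069.
List the singular points by increasing real part (a conjugate pair: the negative imaginary part first).

Radius of convergence at 0: 5/4.
At (2/7) - ((1/21)*sqrt(993))*i: a pole of order 1; residue (-84/1069) - ((567/353839)*sqrt(993))*i.
At (2/7) + ((1/21)*sqrt(993))*i: a pole of order 1; residue (-84/1069) + ((567/353839)*sqrt(993))*i.
At 5/4: a pole of order 1; residue 168/1069.


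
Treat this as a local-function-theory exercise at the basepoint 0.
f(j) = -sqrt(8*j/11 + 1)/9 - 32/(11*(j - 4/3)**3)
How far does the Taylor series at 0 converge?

The radius of convergence is 4/3.

Denominator factor (j - 4/3)^3: pole of order 3 at 4/3, modulus 4/3.
Branch term (-1/9)*sqrt(1 - j/(-11/8)): its argument vanishes at j = -11/8, a square-root branch point, modulus 11/8.
The radius of convergence is the smallest modulus among the singular points: 4/3.


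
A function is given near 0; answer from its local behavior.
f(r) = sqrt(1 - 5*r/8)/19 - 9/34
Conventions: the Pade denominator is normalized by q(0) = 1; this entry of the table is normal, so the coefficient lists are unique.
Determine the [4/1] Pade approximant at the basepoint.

Taylor coefficients needed (expand at 0): a_0 = -137/646, a_1 = -5/304, a_2 = -25/9728, a_3 = -125/155648, a_4 = -3125/9961472, a_5 = -21875/159383552.
Write the denominator as Q(r) = 1 + q1*r. Requiring Q*f - P = O(r^6) with deg P <= 4 kills the coefficients of r^5..r^5 in Q*f:
  r^5: a_5 + q1*a_4 = 0, i.e. -21875/159383552 + (-3125/9961472)*q1 = 0.
Solving this linear system: q1 = -7/16.
The numerator is Q*f truncated at degree 4: P0 = a_0 = -137/646; P1 = a_1 + q1*a_0 = 789/10336; P2 = a_2 + q1*a_1 = 45/9728; P3 = a_3 + q1*a_2 = 25/77824; P4 = a_4 + q1*a_3 = 375/9961472.

The Pade approximant has numerator coefficients [-137/646, 789/10336, 45/9728, 25/77824, 375/9961472]; denominator coefficients [1, -7/16].


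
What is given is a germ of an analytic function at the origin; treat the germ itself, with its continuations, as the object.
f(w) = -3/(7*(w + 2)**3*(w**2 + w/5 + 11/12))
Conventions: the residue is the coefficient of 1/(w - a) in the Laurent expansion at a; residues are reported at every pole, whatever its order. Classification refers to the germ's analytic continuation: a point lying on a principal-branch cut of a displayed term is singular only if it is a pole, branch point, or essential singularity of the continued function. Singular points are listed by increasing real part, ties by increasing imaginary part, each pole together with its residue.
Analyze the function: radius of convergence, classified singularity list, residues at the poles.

Radius of convergence at 0: (1/6)*sqrt(33).
At -2: a pole of order 3; residue -6430320/139317577.
At (-1/10) - ((2/15)*sqrt(51))*i: a pole of order 1; residue (3215160/139317577) - ((1369710/2368398809)*sqrt(51))*i.
At (-1/10) + ((2/15)*sqrt(51))*i: a pole of order 1; residue (3215160/139317577) + ((1369710/2368398809)*sqrt(51))*i.
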